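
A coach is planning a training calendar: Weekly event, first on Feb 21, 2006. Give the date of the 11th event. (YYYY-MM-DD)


First occurrence: 2006-02-21 (occurrence 1)
Each occurrence is 7 days after the previous.
Occurrence 11 is 10 weeks after the first.
10 weeks = 70 days
2006-02-21 + 70 days = 2006-05-02

2006-05-02


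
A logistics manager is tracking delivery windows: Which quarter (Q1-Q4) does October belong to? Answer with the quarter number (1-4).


Month: October (month 10)
Q1: January-March (months 1-3)
Q2: April-June (months 4-6)
Q3: July-September (months 7-9)
Q4: October-December (months 10-12)
Month 10 falls in Q4

4


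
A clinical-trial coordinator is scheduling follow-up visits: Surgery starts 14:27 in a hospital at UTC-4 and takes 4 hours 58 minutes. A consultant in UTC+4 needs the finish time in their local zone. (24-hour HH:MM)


Start: 14:27 in UTC-4
Step 1 - add duration:
  minutes: 27 + 58 = 85 (carry 1h)
  hours: 14 + 4 + 1 = 19
  end in UTC-4: 19:25
Step 2 - convert UTC-4 -> UTC+4:
  offset difference: 4 - (-4) = 8 hours
  19 + (8) = 27 -> mod 24 = 3
Result: 03:25 in UTC+4

03:25


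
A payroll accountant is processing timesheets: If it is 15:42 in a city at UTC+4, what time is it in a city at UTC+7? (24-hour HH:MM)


Local time: 15:42 at UTC+4 (offset 4h)
Target zone: UTC+7 (offset 7h)
Difference: 7 - (4) = 3 hours
Calculation: 15 + (3) = 18
Result: 18:42

18:42


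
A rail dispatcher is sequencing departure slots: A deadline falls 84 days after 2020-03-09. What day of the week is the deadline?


Start: 2020-03-09 (Monday)
Step 1 - find target date: add 84 days
  2020-03-09 + 84 days = 2020-06-01
Step 2 - day of week:
  84 mod 7 = 0
  Monday + 0 days -> Monday
Result: Monday (2020-06-01)

Monday


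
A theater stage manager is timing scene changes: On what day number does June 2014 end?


Month: June
Year: 2014
June is a 30-day month
Total: 30 days

30


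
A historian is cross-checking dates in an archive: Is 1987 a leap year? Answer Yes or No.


Year: 1987
Divisible by 4? 1987 / 4 = 496.75 -> No
Not divisible by 4, so NOT a leap year

No


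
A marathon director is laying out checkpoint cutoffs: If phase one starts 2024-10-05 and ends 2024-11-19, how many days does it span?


Start date: 2024-10-05
End date: 2024-11-19
Oct 2024: +27 days
Nov 2024: +18 days
Total: 45 days

45


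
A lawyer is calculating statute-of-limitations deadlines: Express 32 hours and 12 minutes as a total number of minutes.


Hours: 32
Extra minutes: 12
Minutes per hour: 60
Hours to minutes: 32 x 60 = 1920
Total: 1920 + 12 = 1932

1932


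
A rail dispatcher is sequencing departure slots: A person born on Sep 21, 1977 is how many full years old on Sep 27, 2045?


Birth: 1977-09-21
Reference: 2045-09-27
Year difference: 2045 - 1977 = 68
Has birthday (09-21) occurred by 09-27? Yes
Age in full years: 68

68


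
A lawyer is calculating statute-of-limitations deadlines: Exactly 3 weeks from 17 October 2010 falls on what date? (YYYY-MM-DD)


Start: 2010-10-17
Weeks to add: 3
Convert to days: 3 x 7 = 21 days
Add 21 days to 2010-10-17
Result: 2010-11-07

2010-11-07


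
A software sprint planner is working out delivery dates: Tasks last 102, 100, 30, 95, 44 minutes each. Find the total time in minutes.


Durations: 102, 100, 30, 95, 44
Running sum: 102
+ 100 = 202
+ 30 = 232
+ 95 = 327
+ 44 = 371
Total duration: 371 minutes
That is 6 hours and 11 minutes

371


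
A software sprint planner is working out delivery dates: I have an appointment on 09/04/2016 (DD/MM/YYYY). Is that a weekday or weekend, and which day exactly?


Date: 2016-04-09
January 1, 2016 is a Friday
Day of year: 100
Offset from Jan 1: 99 days
99 mod 7 = 1
Result: Saturday

Saturday


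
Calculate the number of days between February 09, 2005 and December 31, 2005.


Start: February 09, 2005
End: December 31, 2005
Days left in February: 19
March: 31
April: 30
May: 31
June: 30
... plus remaining months
Sum of remaining months: 306
Total: 19 + 306 = 325

325


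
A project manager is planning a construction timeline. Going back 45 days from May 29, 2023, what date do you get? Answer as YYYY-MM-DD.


Start: 2023-05-29
Subtracting 45 days
Days already passed in May: 29
After going back through May: 16 more days to subtract
April 2023 has 30 days, need 16
Result: 2023-04-14

2023-04-14


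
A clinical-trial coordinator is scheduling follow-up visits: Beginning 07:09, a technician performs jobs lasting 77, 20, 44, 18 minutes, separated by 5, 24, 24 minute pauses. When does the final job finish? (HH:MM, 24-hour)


Start: 07:09 = 429 min from midnight
  after task 1 (77 min): 08:26
  after break (5 min): 08:31
  after task 2 (20 min): 08:51
  after break (24 min): 09:15
  after task 3 (44 min): 09:59
  after break (24 min): 10:23
  after task 4 (18 min): 10:41
Total elapsed: 212 minutes
End time: 10:41

10:41


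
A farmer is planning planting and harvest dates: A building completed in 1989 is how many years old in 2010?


Birth year: 1989
Current year: 2010
Age = current year - birth year
Age = 2010 - 1989 = 21

21


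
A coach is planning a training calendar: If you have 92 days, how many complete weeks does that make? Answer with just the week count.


Total days: 92
Days per week: 7
Division: 92 / 7 = 13 remainder 1
Complete weeks: 13
Remaining days: 1

13


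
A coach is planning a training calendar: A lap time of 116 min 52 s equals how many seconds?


Minutes: 116
Seconds: 52
Convert minutes to seconds: 116 x 60 = 6960
Add remaining seconds: 6960 + 52 = 7012

7012


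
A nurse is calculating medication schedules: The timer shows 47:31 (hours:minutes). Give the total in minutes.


Hours: 47
Minutes: 31
Convert hours to minutes: 47 x 60 = 2820
Add remaining minutes: 2820 + 31 = 2851

2851


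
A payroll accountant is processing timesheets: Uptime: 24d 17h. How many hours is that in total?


Days: 24
Extra hours: 17
Hours per day: 24
Days to hours: 24 x 24 = 576
Total: 576 + 17 = 593

593


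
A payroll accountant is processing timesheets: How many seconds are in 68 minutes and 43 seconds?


Minutes: 68
Extra seconds: 43
Seconds per minute: 60
Minutes to seconds: 68 x 60 = 4080
Total: 4080 + 43 = 4123

4123


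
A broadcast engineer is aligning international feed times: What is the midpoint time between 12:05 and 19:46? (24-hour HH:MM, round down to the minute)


Start time: 12:05 = 725 minutes from midnight
End time: 19:46 = 1186 minutes from midnight
Sum: 725 + 1186 = 1911
Midpoint: 1911 / 2 = 955 minutes
Convert: 955 / 60 = 15 hours, 55 minutes
Result: 15:55

15:55


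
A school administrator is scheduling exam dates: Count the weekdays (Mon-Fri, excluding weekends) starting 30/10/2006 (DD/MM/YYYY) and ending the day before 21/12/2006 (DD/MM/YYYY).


Start: 2006-10-30 (Monday)
End (exclusive): 2006-12-21 (Thursday)
Total calendar days: 52
Full weeks: 52 // 7 = 7 -> 35 weekdays
Remaining 3 days starting on Monday:
  Mon(w), Tue(w), Wed(w) -> 3 weekdays
Total business days: 35 + 3 = 38

38


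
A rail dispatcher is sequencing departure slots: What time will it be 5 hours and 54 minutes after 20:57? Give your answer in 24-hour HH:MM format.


Start time: 20:57
Adding: 5 hours 54 minutes
Minutes: 57 + 54 = 111
Minute overflow: 111 >= 60, so carry 1 hour, minutes = 51
Hours: 20 + 5 + 1 = 26
Hour wraparound: 26 mod 24 = 2
Result: 02:51

02:51


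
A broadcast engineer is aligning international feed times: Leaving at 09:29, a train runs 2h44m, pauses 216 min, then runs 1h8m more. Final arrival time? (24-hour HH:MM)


Depart: 09:29
Leg 1: +164 min -> 12:13
Layover: +216 min -> 15:49
Leg 2: +68 min -> 16:57
Total travel: 448 minutes = 7h 28m
Arrival: 16:57

16:57


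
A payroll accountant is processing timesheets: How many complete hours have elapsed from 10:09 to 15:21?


Start: 10:09
End: 15:21
Hour difference: 15 - 10 = 5 hours
Minute difference: 21 - 9 = 12 minutes
Total minutes: 312
Complete hours: 312 / 60 = 5 (remainder 12)

5


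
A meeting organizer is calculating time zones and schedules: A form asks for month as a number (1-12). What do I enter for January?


Calendar month order:
1. January <--
2. February
January is month number 1

1


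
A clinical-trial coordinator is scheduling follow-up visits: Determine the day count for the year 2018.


Year: 2018
Check leap year rules:
Divisible by 4? No
2018 is not a leap year
Days: 365

365


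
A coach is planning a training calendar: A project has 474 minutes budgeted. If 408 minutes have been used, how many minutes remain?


Total budget: 474 minutes
Time used: 408 minutes
Remaining: 474 - 408 = 66 minutes
Percent used: 86.1%
Percent remaining: 13.9%

66


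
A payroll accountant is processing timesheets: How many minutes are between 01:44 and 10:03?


Start time: 01:44 = 104 minutes from midnight
End time: 10:03 = 603 minutes from midnight
Difference: 603 - 104 = 499 minutes
That is 8 hours and 19 minutes

499


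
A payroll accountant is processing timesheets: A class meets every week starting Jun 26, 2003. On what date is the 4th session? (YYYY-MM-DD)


First occurrence: 2003-06-26 (occurrence 1)
Each occurrence is 7 days after the previous.
Occurrence 4 is 3 weeks after the first.
3 weeks = 21 days
2003-06-26 + 21 days = 2003-07-17

2003-07-17


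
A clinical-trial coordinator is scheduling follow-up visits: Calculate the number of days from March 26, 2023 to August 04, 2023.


Start date: 2023-03-26
End date: 2023-08-04
Mar 2023: +6 days
Apr 2023: +30 days
May 2023: +31 days
... (3 more months)
Total: 131 days

131


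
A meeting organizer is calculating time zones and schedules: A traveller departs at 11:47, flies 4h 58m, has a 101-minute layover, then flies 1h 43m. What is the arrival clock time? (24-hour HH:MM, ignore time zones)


Depart: 11:47
Leg 1: +298 min -> 16:45
Layover: +101 min -> 18:26
Leg 2: +103 min -> 20:09
Total travel: 502 minutes = 8h 22m
Arrival: 20:09

20:09


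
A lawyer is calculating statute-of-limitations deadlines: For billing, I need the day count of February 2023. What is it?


Month: February
Year: 2023
2023 is not a leap year
February has 28 days
Total: 28 days

28


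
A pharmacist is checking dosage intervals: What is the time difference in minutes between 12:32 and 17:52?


Start time: 12:32 = 752 minutes from midnight
End time: 17:52 = 1072 minutes from midnight
Difference: 1072 - 752 = 320 minutes
That is 5 hours and 20 minutes

320


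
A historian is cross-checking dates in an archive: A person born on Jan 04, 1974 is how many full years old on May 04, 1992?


Birth: 1974-01-04
Reference: 1992-05-04
Year difference: 1992 - 1974 = 18
Has birthday (01-04) occurred by 05-04? Yes
Age in full years: 18

18


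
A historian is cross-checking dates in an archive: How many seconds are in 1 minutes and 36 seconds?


Minutes: 1
Seconds: 36
Convert minutes to seconds: 1 x 60 = 60
Add remaining seconds: 60 + 36 = 96

96


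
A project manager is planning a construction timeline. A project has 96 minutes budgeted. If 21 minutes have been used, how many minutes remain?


Total budget: 96 minutes
Time used: 21 minutes
Remaining: 96 - 21 = 75 minutes
Percent used: 21.9%
Percent remaining: 78.1%

75


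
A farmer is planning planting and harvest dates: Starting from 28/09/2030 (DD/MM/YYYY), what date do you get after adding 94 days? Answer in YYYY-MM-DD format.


Start: 2030-09-28
Adding 94 days
Days remaining in September: 2
After September: 92 days still to add
October 2030: 31 days, 61 remaining
November 2030: 30 days, 31 remaining
December 2030 has 31 days, need 31
Result: 2030-12-31

2030-12-31


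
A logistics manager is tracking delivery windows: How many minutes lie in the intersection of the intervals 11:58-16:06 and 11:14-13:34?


Interval A: [718, 966] minutes from midnight
Interval B: [674, 814] minutes from midnight
Overlap start = max(718, 674) = 718
Overlap end = min(966, 814) = 814
Overlap = 814 - 718 = 96 minutes

96


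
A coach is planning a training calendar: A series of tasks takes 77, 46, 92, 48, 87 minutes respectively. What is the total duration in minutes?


Durations: 77, 46, 92, 48, 87
Running sum: 77
+ 46 = 123
+ 92 = 215
+ 48 = 263
+ 87 = 350
Total duration: 350 minutes
That is 5 hours and 50 minutes

350


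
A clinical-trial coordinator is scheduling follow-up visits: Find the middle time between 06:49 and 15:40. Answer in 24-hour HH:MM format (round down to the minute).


Start time: 06:49 = 409 minutes from midnight
End time: 15:40 = 940 minutes from midnight
Sum: 409 + 940 = 1349
Midpoint: 1349 / 2 = 674 minutes
Convert: 674 / 60 = 11 hours, 14 minutes
Result: 11:14

11:14


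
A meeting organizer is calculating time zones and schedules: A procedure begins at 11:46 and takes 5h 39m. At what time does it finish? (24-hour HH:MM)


Start time: 11:46
Adding: 5 hours 39 minutes
Minutes: 46 + 39 = 85
Minute overflow: 85 >= 60, so carry 1 hour, minutes = 25
Hours: 11 + 5 + 1 = 17
Result: 17:25

17:25


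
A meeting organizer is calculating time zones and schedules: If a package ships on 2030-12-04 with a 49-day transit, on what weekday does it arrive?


Start: 2030-12-04 (Wednesday)
Step 1 - find target date: add 49 days
  2030-12-04 + 49 days = 2031-01-22
Step 2 - day of week:
  49 mod 7 = 0
  Wednesday + 0 days -> Wednesday
Result: Wednesday (2031-01-22)

Wednesday


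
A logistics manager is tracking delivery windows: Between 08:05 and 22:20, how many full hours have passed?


Start: 08:05
End: 22:20
Hour difference: 22 - 8 = 14 hours
Minute difference: 20 - 5 = 15 minutes
Total minutes: 855
Complete hours: 855 / 60 = 14 (remainder 15)

14


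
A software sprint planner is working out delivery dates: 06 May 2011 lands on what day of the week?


Date: 2011-05-06
January 1, 2011 is a Saturday
Day of year: 126
Offset from Jan 1: 125 days
125 mod 7 = 6
Result: Friday

Friday


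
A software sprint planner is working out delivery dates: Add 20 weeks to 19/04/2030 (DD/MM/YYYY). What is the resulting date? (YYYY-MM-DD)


Start: 2030-04-19
Weeks to add: 20
Convert to days: 20 x 7 = 140 days
Add 140 days to 2030-04-19
Result: 2030-09-06

2030-09-06


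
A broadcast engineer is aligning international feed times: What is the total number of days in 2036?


Year: 2036
Check leap year rules:
Divisible by 4? Yes
Divisible by 100? No
2036 is a leap year
Days: 366

366


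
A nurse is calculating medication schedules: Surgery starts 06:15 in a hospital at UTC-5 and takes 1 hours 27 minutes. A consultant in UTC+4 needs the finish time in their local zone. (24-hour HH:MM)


Start: 06:15 in UTC-5
Step 1 - add duration:
  minutes: 15 + 27 = 42
  hours: 6 + 1 + 0 = 7
  end in UTC-5: 07:42
Step 2 - convert UTC-5 -> UTC+4:
  offset difference: 4 - (-5) = 9 hours
  7 + (9) = 16 -> mod 24 = 16
Result: 16:42 in UTC+4

16:42


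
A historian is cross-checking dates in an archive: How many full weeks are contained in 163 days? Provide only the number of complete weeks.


Total days: 163
Days per week: 7
Division: 163 / 7 = 23 remainder 2
Complete weeks: 23
Remaining days: 2

23


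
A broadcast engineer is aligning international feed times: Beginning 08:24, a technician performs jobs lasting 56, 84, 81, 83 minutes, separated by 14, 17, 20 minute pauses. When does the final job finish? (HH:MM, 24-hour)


Start: 08:24 = 504 min from midnight
  after task 1 (56 min): 09:20
  after break (14 min): 09:34
  after task 2 (84 min): 10:58
  after break (17 min): 11:15
  after task 3 (81 min): 12:36
  after break (20 min): 12:56
  after task 4 (83 min): 14:19
Total elapsed: 355 minutes
End time: 14:19

14:19


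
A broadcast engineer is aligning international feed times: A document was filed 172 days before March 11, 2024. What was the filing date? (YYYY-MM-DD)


Start: 2024-03-11
Subtracting 172 days
Days already passed in March: 11
After going back through March: 161 more days to subtract
February 2024: 29 days, 132 remaining
January 2024: 31 days, 101 remaining
December 2023: 31 days, 70 remaining
November 2023: 30 days, 40 remaining
Result: 2023-09-21

2023-09-21


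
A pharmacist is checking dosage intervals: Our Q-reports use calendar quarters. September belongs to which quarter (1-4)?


Month: September (month 9)
Q1: January-March (months 1-3)
Q2: April-June (months 4-6)
Q3: July-September (months 7-9)
Q4: October-December (months 10-12)
Month 9 falls in Q3

3


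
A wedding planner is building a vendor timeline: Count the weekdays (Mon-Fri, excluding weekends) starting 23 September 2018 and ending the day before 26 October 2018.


Start: 2018-09-23 (Sunday)
End (exclusive): 2018-10-26 (Friday)
Total calendar days: 33
Full weeks: 33 // 7 = 4 -> 20 weekdays
Remaining 5 days starting on Sunday:
  Sun(-), Mon(w), Tue(w), Wed(w), Thu(w) -> 4 weekdays
Total business days: 20 + 4 = 24

24


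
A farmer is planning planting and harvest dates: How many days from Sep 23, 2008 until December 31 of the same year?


Start: September 23, 2008
End: December 31, 2008
Days left in September: 7
October: 31
November: 30
December: 31
Sum of remaining months: 92
Total: 7 + 92 = 99

99


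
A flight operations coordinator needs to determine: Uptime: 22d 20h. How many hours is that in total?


Days: 22
Extra hours: 20
Hours per day: 24
Days to hours: 22 x 24 = 528
Total: 528 + 20 = 548

548


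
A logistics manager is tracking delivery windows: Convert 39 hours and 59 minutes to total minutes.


Hours: 39
Minutes: 59
Convert hours to minutes: 39 x 60 = 2340
Add remaining minutes: 2340 + 59 = 2399

2399


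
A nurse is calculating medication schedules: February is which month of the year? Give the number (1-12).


Calendar month order:
1. January
2. February <--
3. March
February is month number 2

2


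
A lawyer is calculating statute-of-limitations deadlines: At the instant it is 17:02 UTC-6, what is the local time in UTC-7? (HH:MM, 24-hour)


Local time: 17:02 at UTC-6 (offset -6h)
Target zone: UTC-7 (offset -7h)
Difference: -7 - (-6) = -1 hours
Calculation: 17 + (-1) = 16
Result: 16:02

16:02


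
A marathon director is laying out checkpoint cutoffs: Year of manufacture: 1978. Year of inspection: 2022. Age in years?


Birth year: 1978
Current year: 2022
Age = current year - birth year
Age = 2022 - 1978 = 44

44


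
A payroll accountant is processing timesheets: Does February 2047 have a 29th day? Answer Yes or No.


Year: 2047
Divisible by 4? 2047 / 4 = 511.75 -> No
Not divisible by 4, so NOT a leap year

No


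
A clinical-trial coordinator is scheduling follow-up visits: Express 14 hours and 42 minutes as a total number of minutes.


Hours: 14
Extra minutes: 42
Minutes per hour: 60
Hours to minutes: 14 x 60 = 840
Total: 840 + 42 = 882

882


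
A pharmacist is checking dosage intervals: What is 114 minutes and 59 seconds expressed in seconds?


Minutes: 114
Extra seconds: 59
Seconds per minute: 60
Minutes to seconds: 114 x 60 = 6840
Total: 6840 + 59 = 6899

6899


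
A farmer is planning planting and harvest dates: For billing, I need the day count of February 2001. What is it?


Month: February
Year: 2001
2001 is not a leap year
February has 28 days
Total: 28 days

28


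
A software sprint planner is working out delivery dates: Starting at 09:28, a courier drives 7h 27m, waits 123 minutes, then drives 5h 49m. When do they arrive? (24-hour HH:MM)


Depart: 09:28
Leg 1: +447 min -> 16:55
Layover: +123 min -> 18:58
Leg 2: +349 min -> 00:47
Total travel: 919 minutes = 15h 19m
Arrival: 00:47

00:47


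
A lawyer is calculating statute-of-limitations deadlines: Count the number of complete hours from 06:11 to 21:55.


Start: 06:11
End: 21:55
Hour difference: 21 - 6 = 15 hours
Minute difference: 55 - 11 = 44 minutes
Total minutes: 944
Complete hours: 944 / 60 = 15 (remainder 44)

15


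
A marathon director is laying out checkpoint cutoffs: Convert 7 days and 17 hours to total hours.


Days: 7
Extra hours: 17
Hours per day: 24
Days to hours: 7 x 24 = 168
Total: 168 + 17 = 185

185


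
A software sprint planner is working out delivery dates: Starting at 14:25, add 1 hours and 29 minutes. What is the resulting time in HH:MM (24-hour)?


Start time: 14:25
Adding: 1 hours 29 minutes
Minutes: 25 + 29 = 54
Hours: 14 + 1 + 0 = 15
Result: 15:54

15:54


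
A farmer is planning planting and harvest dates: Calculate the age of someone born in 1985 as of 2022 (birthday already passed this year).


Birth year: 1985
Current year: 2022
Age = current year - birth year
Age = 2022 - 1985 = 37

37


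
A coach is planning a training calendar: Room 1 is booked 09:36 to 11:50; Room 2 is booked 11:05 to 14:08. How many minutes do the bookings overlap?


Interval A: [576, 710] minutes from midnight
Interval B: [665, 848] minutes from midnight
Overlap start = max(576, 665) = 665
Overlap end = min(710, 848) = 710
Overlap = 710 - 665 = 45 minutes

45


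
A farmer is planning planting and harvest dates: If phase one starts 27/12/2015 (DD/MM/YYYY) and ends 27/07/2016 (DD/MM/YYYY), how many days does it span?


Start date: 2015-12-27
End date: 2016-07-27
Dec 2015: +5 days
Jan 2016: +31 days
Feb 2016: +29 days
... (5 more months)
Total: 213 days

213


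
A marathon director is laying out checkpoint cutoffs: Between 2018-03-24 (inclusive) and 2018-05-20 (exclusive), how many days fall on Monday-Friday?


Start: 2018-03-24 (Saturday)
End (exclusive): 2018-05-20 (Sunday)
Total calendar days: 57
Full weeks: 57 // 7 = 8 -> 40 weekdays
Remaining 1 days starting on Saturday:
  Sat(-) -> 0 weekdays
Total business days: 40 + 0 = 40

40


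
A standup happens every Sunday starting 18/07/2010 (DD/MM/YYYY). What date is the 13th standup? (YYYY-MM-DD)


First occurrence: 2010-07-18 (occurrence 1)
Each occurrence is 7 days after the previous.
Occurrence 13 is 12 weeks after the first.
12 weeks = 84 days
2010-07-18 + 84 days = 2010-10-10

2010-10-10


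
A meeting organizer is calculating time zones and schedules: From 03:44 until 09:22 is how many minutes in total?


Start time: 03:44 = 224 minutes from midnight
End time: 09:22 = 562 minutes from midnight
Difference: 562 - 224 = 338 minutes
That is 5 hours and 38 minutes

338


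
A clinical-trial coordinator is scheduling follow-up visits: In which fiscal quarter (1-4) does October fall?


Month: October (month 10)
Q1: January-March (months 1-3)
Q2: April-June (months 4-6)
Q3: July-September (months 7-9)
Q4: October-December (months 10-12)
Month 10 falls in Q4

4


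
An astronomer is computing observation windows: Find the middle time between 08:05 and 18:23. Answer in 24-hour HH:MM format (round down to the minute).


Start time: 08:05 = 485 minutes from midnight
End time: 18:23 = 1103 minutes from midnight
Sum: 485 + 1103 = 1588
Midpoint: 1588 / 2 = 794 minutes
Convert: 794 / 60 = 13 hours, 14 minutes
Result: 13:14

13:14


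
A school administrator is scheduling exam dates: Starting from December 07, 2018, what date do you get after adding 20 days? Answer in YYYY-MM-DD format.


Start: 2018-12-07
Adding 20 days
Days remaining in December: 24
Result: 2018-12-27

2018-12-27


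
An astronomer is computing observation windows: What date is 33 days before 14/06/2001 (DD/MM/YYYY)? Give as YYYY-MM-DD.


Start: 2001-06-14
Subtracting 33 days
Days already passed in June: 14
After going back through June: 19 more days to subtract
May 2001 has 31 days, need 19
Result: 2001-05-12

2001-05-12


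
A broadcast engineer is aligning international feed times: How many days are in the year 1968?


Year: 1968
Check leap year rules:
Divisible by 4? Yes
Divisible by 100? No
1968 is a leap year
Days: 366

366


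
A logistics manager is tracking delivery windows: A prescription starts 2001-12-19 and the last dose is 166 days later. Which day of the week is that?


Start: 2001-12-19 (Wednesday)
Step 1 - find target date: add 166 days
  2001-12-19 + 166 days = 2002-06-03
Step 2 - day of week:
  166 mod 7 = 5
  Wednesday + 5 days -> Monday
Result: Monday (2002-06-03)

Monday


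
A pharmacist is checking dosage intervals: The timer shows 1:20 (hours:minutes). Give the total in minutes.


Hours: 1
Minutes: 20
Convert hours to minutes: 1 x 60 = 60
Add remaining minutes: 60 + 20 = 80

80


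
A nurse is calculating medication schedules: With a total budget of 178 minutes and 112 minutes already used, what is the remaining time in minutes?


Total budget: 178 minutes
Time used: 112 minutes
Remaining: 178 - 112 = 66 minutes
Percent used: 62.9%
Percent remaining: 37.1%

66


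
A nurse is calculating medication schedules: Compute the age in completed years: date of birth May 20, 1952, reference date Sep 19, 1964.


Birth: 1952-05-20
Reference: 1964-09-19
Year difference: 1964 - 1952 = 12
Has birthday (05-20) occurred by 09-19? Yes
Age in full years: 12

12


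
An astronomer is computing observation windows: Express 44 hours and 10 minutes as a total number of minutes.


Hours: 44
Extra minutes: 10
Minutes per hour: 60
Hours to minutes: 44 x 60 = 2640
Total: 2640 + 10 = 2650

2650


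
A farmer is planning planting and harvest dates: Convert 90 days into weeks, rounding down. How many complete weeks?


Total days: 90
Days per week: 7
Division: 90 / 7 = 12 remainder 6
Complete weeks: 12
Remaining days: 6

12


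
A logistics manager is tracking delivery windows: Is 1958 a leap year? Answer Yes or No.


Year: 1958
Divisible by 4? 1958 / 4 = 489.5 -> No
Not divisible by 4, so NOT a leap year

No


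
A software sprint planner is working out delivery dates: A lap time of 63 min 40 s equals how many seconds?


Minutes: 63
Seconds: 40
Convert minutes to seconds: 63 x 60 = 3780
Add remaining seconds: 3780 + 40 = 3820

3820


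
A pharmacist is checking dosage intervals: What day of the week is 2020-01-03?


Date: 2020-01-03
January 1, 2020 is a Wednesday
Day of year: 3
Offset from Jan 1: 2 days
2 mod 7 = 2
Result: Friday

Friday


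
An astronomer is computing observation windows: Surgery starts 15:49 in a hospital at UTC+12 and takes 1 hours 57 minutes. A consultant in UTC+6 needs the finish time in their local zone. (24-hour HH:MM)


Start: 15:49 in UTC+12
Step 1 - add duration:
  minutes: 49 + 57 = 106 (carry 1h)
  hours: 15 + 1 + 1 = 17
  end in UTC+12: 17:46
Step 2 - convert UTC+12 -> UTC+6:
  offset difference: 6 - (12) = -6 hours
  17 + (-6) = 11 -> mod 24 = 11
Result: 11:46 in UTC+6

11:46


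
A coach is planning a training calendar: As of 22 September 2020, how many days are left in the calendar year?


Start: September 22, 2020
End: December 31, 2020
Days left in September: 8
October: 31
November: 30
December: 31
Sum of remaining months: 92
Total: 8 + 92 = 100

100


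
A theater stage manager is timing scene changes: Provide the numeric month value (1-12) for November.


Calendar month order:
10. October
11. November <--
12. December
November is month number 11

11


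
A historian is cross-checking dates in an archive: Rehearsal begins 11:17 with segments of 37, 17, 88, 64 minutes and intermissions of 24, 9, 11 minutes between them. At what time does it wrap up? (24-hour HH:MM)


Start: 11:17 = 677 min from midnight
  after task 1 (37 min): 11:54
  after break (24 min): 12:18
  after task 2 (17 min): 12:35
  after break (9 min): 12:44
  after task 3 (88 min): 14:12
  after break (11 min): 14:23
  after task 4 (64 min): 15:27
Total elapsed: 250 minutes
End time: 15:27

15:27


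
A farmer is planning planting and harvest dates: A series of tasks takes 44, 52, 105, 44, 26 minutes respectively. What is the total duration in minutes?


Durations: 44, 52, 105, 44, 26
Running sum: 44
+ 52 = 96
+ 105 = 201
+ 44 = 245
+ 26 = 271
Total duration: 271 minutes
That is 4 hours and 31 minutes

271


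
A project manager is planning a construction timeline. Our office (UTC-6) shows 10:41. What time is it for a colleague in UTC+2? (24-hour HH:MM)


Local time: 10:41 at UTC-6 (offset -6h)
Target zone: UTC+2 (offset 2h)
Difference: 2 - (-6) = 8 hours
Calculation: 10 + (8) = 18
Result: 18:41

18:41


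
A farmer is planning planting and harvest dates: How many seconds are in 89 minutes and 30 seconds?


Minutes: 89
Extra seconds: 30
Seconds per minute: 60
Minutes to seconds: 89 x 60 = 5340
Total: 5340 + 30 = 5370

5370


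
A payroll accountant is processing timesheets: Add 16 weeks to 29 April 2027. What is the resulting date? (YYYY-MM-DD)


Start: 2027-04-29
Weeks to add: 16
Convert to days: 16 x 7 = 112 days
Add 112 days to 2027-04-29
Result: 2027-08-19

2027-08-19


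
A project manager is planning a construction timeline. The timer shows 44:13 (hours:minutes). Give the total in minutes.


Hours: 44
Minutes: 13
Convert hours to minutes: 44 x 60 = 2640
Add remaining minutes: 2640 + 13 = 2653

2653


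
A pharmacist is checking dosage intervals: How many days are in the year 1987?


Year: 1987
Check leap year rules:
Divisible by 4? No
1987 is not a leap year
Days: 365

365


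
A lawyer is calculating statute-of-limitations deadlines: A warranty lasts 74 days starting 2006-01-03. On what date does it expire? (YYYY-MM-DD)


Start: 2006-01-03
Adding 74 days
Days remaining in January: 28
After January: 46 days still to add
February 2006: 28 days, 18 remaining
March 2006 has 31 days, need 18
Result: 2006-03-18

2006-03-18


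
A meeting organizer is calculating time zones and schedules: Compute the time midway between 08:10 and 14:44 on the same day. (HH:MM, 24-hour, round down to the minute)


Start time: 08:10 = 490 minutes from midnight
End time: 14:44 = 884 minutes from midnight
Sum: 490 + 884 = 1374
Midpoint: 1374 / 2 = 687 minutes
Convert: 687 / 60 = 11 hours, 27 minutes
Result: 11:27

11:27


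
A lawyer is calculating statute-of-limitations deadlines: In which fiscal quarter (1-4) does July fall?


Month: July (month 7)
Q1: January-March (months 1-3)
Q2: April-June (months 4-6)
Q3: July-September (months 7-9)
Q4: October-December (months 10-12)
Month 7 falls in Q3

3


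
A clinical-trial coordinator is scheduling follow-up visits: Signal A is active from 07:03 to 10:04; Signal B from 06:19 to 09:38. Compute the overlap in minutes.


Interval A: [423, 604] minutes from midnight
Interval B: [379, 578] minutes from midnight
Overlap start = max(423, 379) = 423
Overlap end = min(604, 578) = 578
Overlap = 578 - 423 = 155 minutes

155


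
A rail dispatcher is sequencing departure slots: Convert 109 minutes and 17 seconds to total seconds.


Minutes: 109
Extra seconds: 17
Seconds per minute: 60
Minutes to seconds: 109 x 60 = 6540
Total: 6540 + 17 = 6557

6557


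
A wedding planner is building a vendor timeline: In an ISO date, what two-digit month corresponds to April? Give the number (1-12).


Calendar month order:
3. March
4. April <--
5. May
April is month number 4

4


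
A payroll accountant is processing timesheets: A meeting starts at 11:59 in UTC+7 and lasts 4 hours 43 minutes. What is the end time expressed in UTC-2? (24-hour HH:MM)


Start: 11:59 in UTC+7
Step 1 - add duration:
  minutes: 59 + 43 = 102 (carry 1h)
  hours: 11 + 4 + 1 = 16
  end in UTC+7: 16:42
Step 2 - convert UTC+7 -> UTC-2:
  offset difference: -2 - (7) = -9 hours
  16 + (-9) = 7 -> mod 24 = 7
Result: 07:42 in UTC-2

07:42


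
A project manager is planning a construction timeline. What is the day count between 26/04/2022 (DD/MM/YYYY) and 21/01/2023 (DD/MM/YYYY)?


Start date: 2022-04-26
End date: 2023-01-21
Apr 2022: +5 days
May 2022: +31 days
Jun 2022: +30 days
... (7 more months)
Total: 270 days

270


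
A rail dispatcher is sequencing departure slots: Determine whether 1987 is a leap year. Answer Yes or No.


Year: 1987
Divisible by 4? 1987 / 4 = 496.75 -> No
Not divisible by 4, so NOT a leap year

No


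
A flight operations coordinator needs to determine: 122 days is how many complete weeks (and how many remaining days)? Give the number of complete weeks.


Total days: 122
Days per week: 7
Division: 122 / 7 = 17 remainder 3
Complete weeks: 17
Remaining days: 3

17


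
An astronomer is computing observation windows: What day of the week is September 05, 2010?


Date: 2010-09-05
January 1, 2010 is a Friday
Day of year: 248
Offset from Jan 1: 247 days
247 mod 7 = 2
Result: Sunday

Sunday


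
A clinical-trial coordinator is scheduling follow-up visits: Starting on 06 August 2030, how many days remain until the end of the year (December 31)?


Start: August 06, 2030
End: December 31, 2030
Days left in August: 25
September: 30
October: 31
November: 30
December: 31
Sum of remaining months: 122
Total: 25 + 122 = 147

147


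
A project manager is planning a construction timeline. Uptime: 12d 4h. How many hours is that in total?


Days: 12
Extra hours: 4
Hours per day: 24
Days to hours: 12 x 24 = 288
Total: 288 + 4 = 292

292


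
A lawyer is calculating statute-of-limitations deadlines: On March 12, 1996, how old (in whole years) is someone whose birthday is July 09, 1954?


Birth: 1954-07-09
Reference: 1996-03-12
Year difference: 1996 - 1954 = 42
Has birthday (07-09) occurred by 03-12? No
Birthday not yet reached this year -> subtract 1
Age in full years: 41

41


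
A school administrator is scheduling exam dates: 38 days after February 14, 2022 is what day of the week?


Start: 2022-02-14 (Monday)
Step 1 - find target date: add 38 days
  2022-02-14 + 38 days = 2022-03-24
Step 2 - day of week:
  38 mod 7 = 3
  Monday + 3 days -> Thursday
Result: Thursday (2022-03-24)

Thursday


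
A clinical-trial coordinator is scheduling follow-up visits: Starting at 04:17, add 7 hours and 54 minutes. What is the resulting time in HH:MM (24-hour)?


Start time: 04:17
Adding: 7 hours 54 minutes
Minutes: 17 + 54 = 71
Minute overflow: 71 >= 60, so carry 1 hour, minutes = 11
Hours: 4 + 7 + 1 = 12
Result: 12:11

12:11


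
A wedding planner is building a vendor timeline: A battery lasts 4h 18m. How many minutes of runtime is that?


Hours: 4
Extra minutes: 18
Minutes per hour: 60
Hours to minutes: 4 x 60 = 240
Total: 240 + 18 = 258

258


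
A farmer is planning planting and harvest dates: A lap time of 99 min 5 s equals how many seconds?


Minutes: 99
Seconds: 5
Convert minutes to seconds: 99 x 60 = 5940
Add remaining seconds: 5940 + 5 = 5945

5945


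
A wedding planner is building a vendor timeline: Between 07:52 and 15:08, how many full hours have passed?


Start: 07:52
End: 15:08
Hour difference: 15 - 7 = 8 hours
Minute difference: 8 - 52 = -44 minutes
Total minutes: 436
Complete hours: 436 / 60 = 7 (remainder 16)

7


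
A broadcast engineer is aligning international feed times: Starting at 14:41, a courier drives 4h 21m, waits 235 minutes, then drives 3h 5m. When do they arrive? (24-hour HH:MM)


Depart: 14:41
Leg 1: +261 min -> 19:02
Layover: +235 min -> 22:57
Leg 2: +185 min -> 02:02
Total travel: 681 minutes = 11h 21m
Arrival: 02:02

02:02


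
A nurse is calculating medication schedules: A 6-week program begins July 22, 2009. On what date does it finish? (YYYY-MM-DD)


Start: 2009-07-22
Weeks to add: 6
Convert to days: 6 x 7 = 42 days
Add 42 days to 2009-07-22
Result: 2009-09-02

2009-09-02


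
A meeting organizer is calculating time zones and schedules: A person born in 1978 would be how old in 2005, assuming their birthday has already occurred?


Birth year: 1978
Current year: 2005
Age = current year - birth year
Age = 2005 - 1978 = 27

27


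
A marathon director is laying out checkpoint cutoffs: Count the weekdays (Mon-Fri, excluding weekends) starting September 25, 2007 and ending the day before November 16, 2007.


Start: 2007-09-25 (Tuesday)
End (exclusive): 2007-11-16 (Friday)
Total calendar days: 52
Full weeks: 52 // 7 = 7 -> 35 weekdays
Remaining 3 days starting on Tuesday:
  Tue(w), Wed(w), Thu(w) -> 3 weekdays
Total business days: 35 + 3 = 38

38


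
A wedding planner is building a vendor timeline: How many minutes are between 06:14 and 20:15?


Start time: 06:14 = 374 minutes from midnight
End time: 20:15 = 1215 minutes from midnight
Difference: 1215 - 374 = 841 minutes
That is 14 hours and 1 minutes

841


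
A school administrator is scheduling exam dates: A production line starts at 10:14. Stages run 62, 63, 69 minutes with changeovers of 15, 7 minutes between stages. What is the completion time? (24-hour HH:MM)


Start: 10:14 = 614 min from midnight
  after task 1 (62 min): 11:16
  after break (15 min): 11:31
  after task 2 (63 min): 12:34
  after break (7 min): 12:41
  after task 3 (69 min): 13:50
Total elapsed: 216 minutes
End time: 13:50

13:50


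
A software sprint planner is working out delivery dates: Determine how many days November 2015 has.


Month: November
Year: 2015
November is a 30-day month
Total: 30 days

30


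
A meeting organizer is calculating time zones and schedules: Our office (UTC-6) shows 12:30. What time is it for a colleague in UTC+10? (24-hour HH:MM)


Local time: 12:30 at UTC-6 (offset -6h)
Target zone: UTC+10 (offset 10h)
Difference: 10 - (-6) = 16 hours
Calculation: 12 + (16) = 28
Wraparound: (28) mod 24 = 4
Result: 04:30

04:30


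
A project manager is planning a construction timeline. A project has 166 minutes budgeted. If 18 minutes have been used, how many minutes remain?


Total budget: 166 minutes
Time used: 18 minutes
Remaining: 166 - 18 = 148 minutes
Percent used: 10.8%
Percent remaining: 89.2%

148


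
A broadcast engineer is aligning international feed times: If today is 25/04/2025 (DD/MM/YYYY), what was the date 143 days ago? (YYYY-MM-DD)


Start: 2025-04-25
Subtracting 143 days
Days already passed in April: 25
After going back through April: 118 more days to subtract
March 2025: 31 days, 87 remaining
February 2025: 28 days, 59 remaining
January 2025: 31 days, 28 remaining
December 2024 has 31 days, need 28
Result: 2024-12-03

2024-12-03


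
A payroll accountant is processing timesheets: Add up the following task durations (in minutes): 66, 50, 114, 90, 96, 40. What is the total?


Durations: 66, 50, 114, 90, 96, 40
Running sum: 66
+ 50 = 116
+ 114 = 230
+ 90 = 320
+ 96 = 416
+ 40 = 456
Total duration: 456 minutes
That is 7 hours and 36 minutes

456


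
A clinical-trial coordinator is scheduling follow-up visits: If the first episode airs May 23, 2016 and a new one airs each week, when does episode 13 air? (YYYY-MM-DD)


First occurrence: 2016-05-23 (occurrence 1)
Each occurrence is 7 days after the previous.
Occurrence 13 is 12 weeks after the first.
12 weeks = 84 days
2016-05-23 + 84 days = 2016-08-15

2016-08-15


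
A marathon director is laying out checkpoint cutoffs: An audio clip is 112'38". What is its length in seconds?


Minutes: 112
Seconds: 38
Convert minutes to seconds: 112 x 60 = 6720
Add remaining seconds: 6720 + 38 = 6758

6758


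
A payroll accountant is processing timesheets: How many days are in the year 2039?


Year: 2039
Check leap year rules:
Divisible by 4? No
2039 is not a leap year
Days: 365

365


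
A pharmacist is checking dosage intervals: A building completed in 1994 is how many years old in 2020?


Birth year: 1994
Current year: 2020
Age = current year - birth year
Age = 2020 - 1994 = 26

26


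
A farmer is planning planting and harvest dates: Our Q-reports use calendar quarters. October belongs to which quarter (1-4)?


Month: October (month 10)
Q1: January-March (months 1-3)
Q2: April-June (months 4-6)
Q3: July-September (months 7-9)
Q4: October-December (months 10-12)
Month 10 falls in Q4

4


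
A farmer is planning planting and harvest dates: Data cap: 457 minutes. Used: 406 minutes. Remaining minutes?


Total budget: 457 minutes
Time used: 406 minutes
Remaining: 457 - 406 = 51 minutes
Percent used: 88.8%
Percent remaining: 11.2%

51
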